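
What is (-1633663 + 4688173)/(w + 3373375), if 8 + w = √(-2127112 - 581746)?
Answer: 1144887026130/1264400847283 - 339390*I*√2708858/1264400847283 ≈ 0.90548 - 0.00044178*I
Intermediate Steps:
w = -8 + I*√2708858 (w = -8 + √(-2127112 - 581746) = -8 + √(-2708858) = -8 + I*√2708858 ≈ -8.0 + 1645.9*I)
(-1633663 + 4688173)/(w + 3373375) = (-1633663 + 4688173)/((-8 + I*√2708858) + 3373375) = 3054510/(3373367 + I*√2708858)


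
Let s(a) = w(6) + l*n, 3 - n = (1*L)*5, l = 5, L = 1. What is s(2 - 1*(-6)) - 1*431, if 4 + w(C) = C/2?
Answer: -442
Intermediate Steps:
n = -2 (n = 3 - 1*1*5 = 3 - 5 = -2)
w(C) = -4 + C/2
s(a) = -11 (s(a) = (-4 + (1/2)*6) + 5*(-2) = (-4 + 3) - 10 = -1 - 10 = -11)
s(2 - 1*(-6)) - 1*431 = -11 - 1*431 = -11 - 431 = -442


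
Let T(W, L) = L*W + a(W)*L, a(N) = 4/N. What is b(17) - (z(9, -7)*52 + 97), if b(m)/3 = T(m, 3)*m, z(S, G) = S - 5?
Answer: 2332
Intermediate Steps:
z(S, G) = -5 + S
T(W, L) = L*W + 4*L/W (T(W, L) = L*W + (4/W)*L = L*W + 4*L/W)
b(m) = 36 + 9*m² (b(m) = 3*((3*(4 + m²)/m)*m) = 3*(12 + 3*m²) = 36 + 9*m²)
b(17) - (z(9, -7)*52 + 97) = (36 + 9*17²) - ((-5 + 9)*52 + 97) = (36 + 9*289) - (4*52 + 97) = (36 + 2601) - (208 + 97) = 2637 - 1*305 = 2637 - 305 = 2332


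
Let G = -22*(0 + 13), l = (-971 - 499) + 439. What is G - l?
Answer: 745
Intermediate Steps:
l = -1031 (l = -1470 + 439 = -1031)
G = -286 (G = -22*13 = -286)
G - l = -286 - 1*(-1031) = -286 + 1031 = 745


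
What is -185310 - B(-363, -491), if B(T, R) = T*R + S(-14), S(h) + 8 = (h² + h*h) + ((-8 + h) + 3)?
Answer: -363908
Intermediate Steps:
S(h) = -13 + h + 2*h² (S(h) = -8 + ((h² + h*h) + ((-8 + h) + 3)) = -8 + ((h² + h²) + (-5 + h)) = -8 + (2*h² + (-5 + h)) = -8 + (-5 + h + 2*h²) = -13 + h + 2*h²)
B(T, R) = 365 + R*T (B(T, R) = T*R + (-13 - 14 + 2*(-14)²) = R*T + (-13 - 14 + 2*196) = R*T + (-13 - 14 + 392) = R*T + 365 = 365 + R*T)
-185310 - B(-363, -491) = -185310 - (365 - 491*(-363)) = -185310 - (365 + 178233) = -185310 - 1*178598 = -185310 - 178598 = -363908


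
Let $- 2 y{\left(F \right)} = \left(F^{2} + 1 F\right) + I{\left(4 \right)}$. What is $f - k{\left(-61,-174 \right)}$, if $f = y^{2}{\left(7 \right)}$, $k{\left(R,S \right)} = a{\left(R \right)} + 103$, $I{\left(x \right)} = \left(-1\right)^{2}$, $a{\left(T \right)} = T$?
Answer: $\frac{3081}{4} \approx 770.25$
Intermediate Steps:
$I{\left(x \right)} = 1$
$y{\left(F \right)} = - \frac{1}{2} - \frac{F}{2} - \frac{F^{2}}{2}$ ($y{\left(F \right)} = - \frac{\left(F^{2} + 1 F\right) + 1}{2} = - \frac{\left(F^{2} + F\right) + 1}{2} = - \frac{\left(F + F^{2}\right) + 1}{2} = - \frac{1 + F + F^{2}}{2} = - \frac{1}{2} - \frac{F}{2} - \frac{F^{2}}{2}$)
$k{\left(R,S \right)} = 103 + R$ ($k{\left(R,S \right)} = R + 103 = 103 + R$)
$f = \frac{3249}{4}$ ($f = \left(- \frac{1}{2} - \frac{7}{2} - \frac{7^{2}}{2}\right)^{2} = \left(- \frac{1}{2} - \frac{7}{2} - \frac{49}{2}\right)^{2} = \left(- \frac{57}{2}\right)^{2} = \frac{3249}{4} \approx 812.25$)
$f - k{\left(-61,-174 \right)} = \frac{3249}{4} - \left(103 - 61\right) = \frac{3249}{4} - 42 = \frac{3081}{4}$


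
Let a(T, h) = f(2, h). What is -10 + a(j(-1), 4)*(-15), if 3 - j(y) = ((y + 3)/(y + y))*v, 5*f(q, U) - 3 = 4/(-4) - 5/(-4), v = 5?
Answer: -79/4 ≈ -19.750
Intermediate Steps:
f(q, U) = 13/20 (f(q, U) = ⅗ + (4/(-4) - 5/(-4))/5 = ⅗ + (4*(-¼) - 5*(-¼))/5 = ⅗ + (-1 + 5/4)/5 = ⅗ + (⅕)*(¼) = ⅗ + 1/20 = 13/20)
j(y) = 3 - 5*(3 + y)/(2*y) (j(y) = 3 - (y + 3)/(y + y)*5 = 3 - (3 + y)/((2*y))*5 = 3 - (3 + y)*(1/(2*y))*5 = 3 - (3 + y)/(2*y)*5 = 3 - 5*(3 + y)/(2*y))
a(T, h) = 13/20
-10 + a(j(-1), 4)*(-15) = -10 + (13/20)*(-15) = -10 - 39/4 = -79/4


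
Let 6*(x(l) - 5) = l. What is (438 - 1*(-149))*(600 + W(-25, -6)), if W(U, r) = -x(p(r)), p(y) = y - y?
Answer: 349265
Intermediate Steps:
p(y) = 0
x(l) = 5 + l/6
W(U, r) = -5 (W(U, r) = -(5 + (⅙)*0) = -(5 + 0) = -1*5 = -5)
(438 - 1*(-149))*(600 + W(-25, -6)) = (438 - 1*(-149))*(600 - 5) = (438 + 149)*595 = 587*595 = 349265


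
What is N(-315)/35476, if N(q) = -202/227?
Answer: -101/4026526 ≈ -2.5084e-5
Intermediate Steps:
N(q) = -202/227 (N(q) = -202*1/227 = -202/227)
N(-315)/35476 = -202/227/35476 = -202/227*1/35476 = -101/4026526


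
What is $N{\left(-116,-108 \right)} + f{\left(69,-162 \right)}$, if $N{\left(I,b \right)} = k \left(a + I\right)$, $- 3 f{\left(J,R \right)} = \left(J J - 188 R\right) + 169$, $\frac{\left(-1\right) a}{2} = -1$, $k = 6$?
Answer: $- \frac{37438}{3} \approx -12479.0$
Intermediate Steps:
$a = 2$ ($a = \left(-2\right) \left(-1\right) = 2$)
$f{\left(J,R \right)} = - \frac{169}{3} - \frac{J^{2}}{3} + \frac{188 R}{3}$ ($f{\left(J,R \right)} = - \frac{\left(J J - 188 R\right) + 169}{3} = - \frac{\left(J^{2} - 188 R\right) + 169}{3} = - \frac{169 + J^{2} - 188 R}{3} = - \frac{169}{3} - \frac{J^{2}}{3} + \frac{188 R}{3}$)
$N{\left(I,b \right)} = 12 + 6 I$ ($N{\left(I,b \right)} = 6 \left(2 + I\right) = 12 + 6 I$)
$N{\left(-116,-108 \right)} + f{\left(69,-162 \right)} = \left(12 + 6 \left(-116\right)\right) - \left(\frac{30625}{3} + 1587\right) = \left(12 - 696\right) - \frac{35386}{3} = -684 - \frac{35386}{3} = - \frac{37438}{3}$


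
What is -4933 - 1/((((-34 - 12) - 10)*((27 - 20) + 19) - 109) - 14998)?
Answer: -81705278/16563 ≈ -4933.0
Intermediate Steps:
-4933 - 1/((((-34 - 12) - 10)*((27 - 20) + 19) - 109) - 14998) = -4933 - 1/(((-46 - 10)*(7 + 19) - 109) - 14998) = -4933 - 1/((-56*26 - 109) - 14998) = -4933 - 1/((-1456 - 109) - 14998) = -4933 - 1/(-1565 - 14998) = -4933 - 1/(-16563) = -4933 - 1*(-1/16563) = -4933 + 1/16563 = -81705278/16563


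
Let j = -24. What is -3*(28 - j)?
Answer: -156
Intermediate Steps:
-3*(28 - j) = -3*(28 - 1*(-24)) = -3*(28 + 24) = -3*52 = -156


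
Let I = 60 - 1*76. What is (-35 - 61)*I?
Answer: 1536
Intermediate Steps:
I = -16 (I = 60 - 76 = -16)
(-35 - 61)*I = (-35 - 61)*(-16) = -96*(-16) = 1536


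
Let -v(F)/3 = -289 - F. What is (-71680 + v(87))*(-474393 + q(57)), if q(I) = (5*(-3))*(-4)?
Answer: 33465141816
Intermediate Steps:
q(I) = 60 (q(I) = -15*(-4) = 60)
v(F) = 867 + 3*F (v(F) = -3*(-289 - F) = 867 + 3*F)
(-71680 + v(87))*(-474393 + q(57)) = (-71680 + (867 + 3*87))*(-474393 + 60) = (-71680 + (867 + 261))*(-474333) = (-71680 + 1128)*(-474333) = -70552*(-474333) = 33465141816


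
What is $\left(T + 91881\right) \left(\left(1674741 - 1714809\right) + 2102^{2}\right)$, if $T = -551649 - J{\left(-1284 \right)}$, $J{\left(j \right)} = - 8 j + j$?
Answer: $-2052371270016$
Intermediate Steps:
$J{\left(j \right)} = - 7 j$
$T = -560637$ ($T = -551649 - \left(-7\right) \left(-1284\right) = -551649 - 8988 = -560637$)
$\left(T + 91881\right) \left(\left(1674741 - 1714809\right) + 2102^{2}\right) = \left(-560637 + 91881\right) \left(\left(1674741 - 1714809\right) + 2102^{2}\right) = - 468756 \left(\left(1674741 - 1714809\right) + 4418404\right) = - 468756 \left(-40068 + 4418404\right) = \left(-468756\right) 4378336 = -2052371270016$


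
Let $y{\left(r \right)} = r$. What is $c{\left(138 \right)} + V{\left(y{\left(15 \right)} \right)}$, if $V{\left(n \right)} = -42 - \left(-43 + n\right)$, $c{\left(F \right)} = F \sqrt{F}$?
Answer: $-14 + 138 \sqrt{138} \approx 1607.1$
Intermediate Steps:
$c{\left(F \right)} = F^{\frac{3}{2}}$
$V{\left(n \right)} = 1 - n$ ($V{\left(n \right)} = -42 - \left(-43 + n\right) = 1 - n$)
$c{\left(138 \right)} + V{\left(y{\left(15 \right)} \right)} = 138^{\frac{3}{2}} + \left(1 - 15\right) = 138 \sqrt{138} + \left(1 - 15\right) = 138 \sqrt{138} - 14 = -14 + 138 \sqrt{138}$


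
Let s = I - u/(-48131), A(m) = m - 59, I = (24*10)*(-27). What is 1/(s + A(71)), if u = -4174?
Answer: -48131/311315482 ≈ -0.00015461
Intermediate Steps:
I = -6480 (I = 240*(-27) = -6480)
A(m) = -59 + m
s = -311893054/48131 (s = -6480 - (-4174)/(-48131) = -6480 - (-4174)*(-1)/48131 = -6480 - 1*4174/48131 = -6480 - 4174/48131 = -311893054/48131 ≈ -6480.1)
1/(s + A(71)) = 1/(-311893054/48131 + (-59 + 71)) = 1/(-311893054/48131 + 12) = 1/(-311315482/48131) = -48131/311315482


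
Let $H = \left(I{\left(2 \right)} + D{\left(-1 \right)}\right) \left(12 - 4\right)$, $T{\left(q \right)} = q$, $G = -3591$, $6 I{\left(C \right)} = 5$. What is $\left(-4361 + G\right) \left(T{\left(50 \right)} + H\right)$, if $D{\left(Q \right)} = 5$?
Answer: $- \frac{2306080}{3} \approx -7.6869 \cdot 10^{5}$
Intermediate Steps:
$I{\left(C \right)} = \frac{5}{6}$ ($I{\left(C \right)} = \frac{1}{6} \cdot 5 = \frac{5}{6}$)
$H = \frac{140}{3}$ ($H = \left(\frac{5}{6} + 5\right) \left(12 - 4\right) = \frac{35 \left(12 - 4\right)}{6} = \frac{35}{6} \cdot 8 = \frac{140}{3} \approx 46.667$)
$\left(-4361 + G\right) \left(T{\left(50 \right)} + H\right) = \left(-4361 - 3591\right) \left(50 + \frac{140}{3}\right) = \left(-7952\right) \frac{290}{3} = - \frac{2306080}{3}$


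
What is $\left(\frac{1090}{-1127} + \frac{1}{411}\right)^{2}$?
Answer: $\frac{199686540769}{214551460809} \approx 0.93072$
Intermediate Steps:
$\left(\frac{1090}{-1127} + \frac{1}{411}\right)^{2} = \left(1090 \left(- \frac{1}{1127}\right) + \frac{1}{411}\right)^{2} = \left(- \frac{1090}{1127} + \frac{1}{411}\right)^{2} = \left(- \frac{446863}{463197}\right)^{2} = \frac{199686540769}{214551460809}$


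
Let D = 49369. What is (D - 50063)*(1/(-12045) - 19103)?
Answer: 159686371384/12045 ≈ 1.3257e+7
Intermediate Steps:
(D - 50063)*(1/(-12045) - 19103) = (49369 - 50063)*(1/(-12045) - 19103) = -694*(-1/12045 - 19103) = -694*(-230095636/12045) = 159686371384/12045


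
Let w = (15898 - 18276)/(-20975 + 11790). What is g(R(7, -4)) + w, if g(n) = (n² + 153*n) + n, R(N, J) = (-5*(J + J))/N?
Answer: 410869722/450065 ≈ 912.91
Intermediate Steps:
R(N, J) = -10*J/N (R(N, J) = (-10*J)/N = -10*J/N)
w = 2378/9185 (w = -2378/(-9185) = -2378*(-1/9185) = 2378/9185 ≈ 0.25890)
g(n) = n² + 154*n
g(R(7, -4)) + w = (-10*(-4)/7)*(154 - 10*(-4)/7) + 2378/9185 = (-10*(-4)*⅐)*(154 - 10*(-4)*⅐) + 2378/9185 = 40*(154 + 40/7)/7 + 2378/9185 = (40/7)*(1118/7) + 2378/9185 = 44720/49 + 2378/9185 = 410869722/450065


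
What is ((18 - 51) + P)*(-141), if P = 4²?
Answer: 2397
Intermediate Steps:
P = 16
((18 - 51) + P)*(-141) = ((18 - 51) + 16)*(-141) = (-33 + 16)*(-141) = -17*(-141) = 2397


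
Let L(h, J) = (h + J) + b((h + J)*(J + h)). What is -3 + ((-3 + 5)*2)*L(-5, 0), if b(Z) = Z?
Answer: 77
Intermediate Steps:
L(h, J) = J + h + (J + h)² (L(h, J) = (h + J) + (h + J)*(J + h) = (J + h) + (J + h)*(J + h) = (J + h) + (J + h)² = J + h + (J + h)²)
-3 + ((-3 + 5)*2)*L(-5, 0) = -3 + ((-3 + 5)*2)*(0 - 5 + 0² + (-5)² + 2*0*(-5)) = -3 + (2*2)*(0 - 5 + 0 + 25 + 0) = -3 + 4*20 = -3 + 80 = 77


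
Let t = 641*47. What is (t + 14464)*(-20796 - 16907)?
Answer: -1681214473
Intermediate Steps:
t = 30127
(t + 14464)*(-20796 - 16907) = (30127 + 14464)*(-20796 - 16907) = 44591*(-37703) = -1681214473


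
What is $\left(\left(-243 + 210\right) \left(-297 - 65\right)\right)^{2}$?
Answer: $142706916$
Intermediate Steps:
$\left(\left(-243 + 210\right) \left(-297 - 65\right)\right)^{2} = \left(\left(-33\right) \left(-362\right)\right)^{2} = 11946^{2} = 142706916$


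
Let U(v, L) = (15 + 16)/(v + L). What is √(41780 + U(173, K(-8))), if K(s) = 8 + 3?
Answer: √353627346/92 ≈ 204.40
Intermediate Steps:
K(s) = 11
U(v, L) = 31/(L + v)
√(41780 + U(173, K(-8))) = √(41780 + 31/(11 + 173)) = √(41780 + 31/184) = √(7687551/184) = √353627346/92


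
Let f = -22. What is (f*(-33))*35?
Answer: 25410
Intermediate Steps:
(f*(-33))*35 = -22*(-33)*35 = 726*35 = 25410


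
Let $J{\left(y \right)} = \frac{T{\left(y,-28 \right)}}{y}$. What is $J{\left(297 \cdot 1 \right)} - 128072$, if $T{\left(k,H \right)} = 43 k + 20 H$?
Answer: $- \frac{38025173}{297} \approx -1.2803 \cdot 10^{5}$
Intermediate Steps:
$T{\left(k,H \right)} = 20 H + 43 k$
$J{\left(y \right)} = \frac{-560 + 43 y}{y}$ ($J{\left(y \right)} = \frac{20 \left(-28\right) + 43 y}{y} = \frac{-560 + 43 y}{y}$)
$J{\left(297 \cdot 1 \right)} - 128072 = \left(43 - \frac{560}{297 \cdot 1}\right) - 128072 = \left(43 - \frac{560}{297}\right) - 128072 = \frac{12211}{297} - 128072 = - \frac{38025173}{297}$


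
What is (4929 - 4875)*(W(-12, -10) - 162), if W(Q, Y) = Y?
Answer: -9288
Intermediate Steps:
(4929 - 4875)*(W(-12, -10) - 162) = (4929 - 4875)*(-10 - 162) = 54*(-172) = -9288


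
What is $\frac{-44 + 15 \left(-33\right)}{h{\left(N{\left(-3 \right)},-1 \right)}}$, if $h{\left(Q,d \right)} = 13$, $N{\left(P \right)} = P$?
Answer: $- \frac{539}{13} \approx -41.462$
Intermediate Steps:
$\frac{-44 + 15 \left(-33\right)}{h{\left(N{\left(-3 \right)},-1 \right)}} = \frac{-44 + 15 \left(-33\right)}{13} = \left(-44 - 495\right) \frac{1}{13} = \left(-539\right) \frac{1}{13} = - \frac{539}{13}$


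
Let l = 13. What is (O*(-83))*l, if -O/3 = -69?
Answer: -223353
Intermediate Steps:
O = 207 (O = -3*(-69) = 207)
(O*(-83))*l = (207*(-83))*13 = -17181*13 = -223353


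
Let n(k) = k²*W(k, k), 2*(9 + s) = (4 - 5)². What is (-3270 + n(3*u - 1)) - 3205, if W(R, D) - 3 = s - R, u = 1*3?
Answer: -7339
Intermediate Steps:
u = 3
s = -17/2 (s = -9 + (4 - 5)²/2 = -9 + (½)*(-1)² = -9 + (½)*1 = -9 + ½ = -17/2 ≈ -8.5000)
W(R, D) = -11/2 - R (W(R, D) = 3 + (-17/2 - R) = -11/2 - R)
n(k) = k²*(-11/2 - k)
(-3270 + n(3*u - 1)) - 3205 = (-3270 + (3*3 - 1)²*(-11/2 - (3*3 - 1))) - 3205 = (-3270 + (9 - 1)²*(-11/2 - (9 - 1))) - 3205 = (-3270 + 8²*(-11/2 - 1*8)) - 3205 = (-3270 + 64*(-11/2 - 8)) - 3205 = (-3270 + 64*(-27/2)) - 3205 = (-3270 - 864) - 3205 = -4134 - 3205 = -7339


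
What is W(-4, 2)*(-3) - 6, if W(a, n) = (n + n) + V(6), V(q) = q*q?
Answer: -126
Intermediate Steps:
V(q) = q**2
W(a, n) = 36 + 2*n (W(a, n) = (n + n) + 6**2 = 2*n + 36 = 36 + 2*n)
W(-4, 2)*(-3) - 6 = (36 + 2*2)*(-3) - 6 = (36 + 4)*(-3) - 6 = 40*(-3) - 6 = -120 - 6 = -126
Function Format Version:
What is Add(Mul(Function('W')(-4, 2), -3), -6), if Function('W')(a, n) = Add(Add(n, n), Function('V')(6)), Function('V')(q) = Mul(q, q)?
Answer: -126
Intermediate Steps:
Function('V')(q) = Pow(q, 2)
Function('W')(a, n) = Add(36, Mul(2, n)) (Function('W')(a, n) = Add(Add(n, n), Pow(6, 2)) = Add(Mul(2, n), 36) = Add(36, Mul(2, n)))
Add(Mul(Function('W')(-4, 2), -3), -6) = Add(Mul(Add(36, Mul(2, 2)), -3), -6) = Add(Mul(Add(36, 4), -3), -6) = Add(Mul(40, -3), -6) = Add(-120, -6) = -126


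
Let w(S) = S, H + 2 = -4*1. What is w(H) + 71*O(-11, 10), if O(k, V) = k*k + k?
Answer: 7804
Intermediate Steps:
H = -6 (H = -2 - 4*1 = -2 - 4 = -6)
O(k, V) = k + k² (O(k, V) = k² + k = k + k²)
w(H) + 71*O(-11, 10) = -6 + 71*(-11*(1 - 11)) = -6 + 71*(-11*(-10)) = -6 + 71*110 = -6 + 7810 = 7804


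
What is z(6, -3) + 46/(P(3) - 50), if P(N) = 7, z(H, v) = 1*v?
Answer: -175/43 ≈ -4.0698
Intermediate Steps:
z(H, v) = v
z(6, -3) + 46/(P(3) - 50) = -3 + 46/(7 - 50) = -3 + 46/(-43) = -3 + 46*(-1/43) = -3 - 46/43 = -175/43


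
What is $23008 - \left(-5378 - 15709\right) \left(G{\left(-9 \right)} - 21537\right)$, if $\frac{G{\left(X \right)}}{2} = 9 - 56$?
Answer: $-456109889$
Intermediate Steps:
$G{\left(X \right)} = -94$ ($G{\left(X \right)} = 2 \left(9 - 56\right) = 2 \left(-47\right) = -94$)
$23008 - \left(-5378 - 15709\right) \left(G{\left(-9 \right)} - 21537\right) = 23008 - \left(-5378 - 15709\right) \left(-94 - 21537\right) = 23008 - \left(-21087\right) \left(-21631\right) = 23008 - 456132897 = -456109889$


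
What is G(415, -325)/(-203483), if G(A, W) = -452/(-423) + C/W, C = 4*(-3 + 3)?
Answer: -452/86073309 ≈ -5.2513e-6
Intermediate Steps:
C = 0 (C = 4*0 = 0)
G(A, W) = 452/423 (G(A, W) = -452/(-423) + 0/W = -452*(-1/423) + 0 = 452/423 + 0 = 452/423)
G(415, -325)/(-203483) = (452/423)/(-203483) = (452/423)*(-1/203483) = -452/86073309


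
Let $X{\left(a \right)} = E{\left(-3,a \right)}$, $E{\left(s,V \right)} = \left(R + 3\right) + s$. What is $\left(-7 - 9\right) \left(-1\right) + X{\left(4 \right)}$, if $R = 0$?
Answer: $16$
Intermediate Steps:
$E{\left(s,V \right)} = 3 + s$ ($E{\left(s,V \right)} = \left(0 + 3\right) + s = 3 + s$)
$X{\left(a \right)} = 0$ ($X{\left(a \right)} = 3 - 3 = 0$)
$\left(-7 - 9\right) \left(-1\right) + X{\left(4 \right)} = \left(-7 - 9\right) \left(-1\right) + 0 = \left(-16\right) \left(-1\right) + 0 = 16 + 0 = 16$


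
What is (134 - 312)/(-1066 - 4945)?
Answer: 178/6011 ≈ 0.029612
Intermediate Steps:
(134 - 312)/(-1066 - 4945) = -178/(-6011) = -178*(-1/6011) = 178/6011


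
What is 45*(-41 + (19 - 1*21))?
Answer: -1935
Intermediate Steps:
45*(-41 + (19 - 1*21)) = 45*(-41 + (19 - 21)) = 45*(-41 - 2) = 45*(-43) = -1935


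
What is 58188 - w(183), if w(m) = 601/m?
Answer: 10647803/183 ≈ 58185.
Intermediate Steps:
58188 - w(183) = 58188 - 601/183 = 10647803/183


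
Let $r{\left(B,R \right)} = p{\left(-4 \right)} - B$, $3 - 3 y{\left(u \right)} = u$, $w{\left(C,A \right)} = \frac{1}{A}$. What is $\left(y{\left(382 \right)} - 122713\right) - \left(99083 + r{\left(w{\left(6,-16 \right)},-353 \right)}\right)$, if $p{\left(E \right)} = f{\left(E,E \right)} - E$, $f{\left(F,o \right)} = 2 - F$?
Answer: $- \frac{10652755}{48} \approx -2.2193 \cdot 10^{5}$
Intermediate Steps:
$y{\left(u \right)} = 1 - \frac{u}{3}$
$p{\left(E \right)} = 2 - 2 E$ ($p{\left(E \right)} = \left(2 - E\right) - E = 2 - 2 E$)
$r{\left(B,R \right)} = 10 - B$ ($r{\left(B,R \right)} = \left(2 - -8\right) - B = \left(2 + 8\right) - B = 10 - B$)
$\left(y{\left(382 \right)} - 122713\right) - \left(99083 + r{\left(w{\left(6,-16 \right)},-353 \right)}\right) = \left(\left(1 - \frac{382}{3}\right) - 122713\right) - \left(99093 + \frac{1}{16}\right) = \left(- \frac{379}{3} - 122713\right) - \frac{1585489}{16} = - \frac{368518}{3} - \frac{1585489}{16} = - \frac{10652755}{48}$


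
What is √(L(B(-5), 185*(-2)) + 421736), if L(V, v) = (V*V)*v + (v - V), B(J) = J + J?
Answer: 2*√96094 ≈ 619.98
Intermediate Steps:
B(J) = 2*J
L(V, v) = v - V + v*V² (L(V, v) = V²*v + (v - V) = v*V² + (v - V) = v - V + v*V²)
√(L(B(-5), 185*(-2)) + 421736) = √((185*(-2) - 2*(-5) + (185*(-2))*(2*(-5))²) + 421736) = √((-370 - 1*(-10) - 370*(-10)²) + 421736) = √((-370 + 10 - 370*100) + 421736) = √((-370 + 10 - 37000) + 421736) = √(-37360 + 421736) = √384376 = 2*√96094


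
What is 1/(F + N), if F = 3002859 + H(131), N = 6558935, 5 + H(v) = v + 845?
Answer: 1/9562765 ≈ 1.0457e-7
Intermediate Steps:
H(v) = 840 + v (H(v) = -5 + (v + 845) = -5 + (845 + v) = 840 + v)
F = 3003830 (F = 3002859 + (840 + 131) = 3002859 + 971 = 3003830)
1/(F + N) = 1/(3003830 + 6558935) = 1/9562765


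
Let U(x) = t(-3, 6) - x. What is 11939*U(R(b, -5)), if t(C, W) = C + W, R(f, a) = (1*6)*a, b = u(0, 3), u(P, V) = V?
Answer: 393987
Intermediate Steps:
b = 3
R(f, a) = 6*a
U(x) = 3 - x (U(x) = (-3 + 6) - x = 3 - x)
11939*U(R(b, -5)) = 11939*(3 - 6*(-5)) = 11939*(3 - 1*(-30)) = 11939*(3 + 30) = 11939*33 = 393987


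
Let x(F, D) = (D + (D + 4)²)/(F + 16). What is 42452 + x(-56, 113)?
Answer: 842139/20 ≈ 42107.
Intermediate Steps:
x(F, D) = (D + (4 + D)²)/(16 + F)
42452 + x(-56, 113) = 42452 + (113 + (4 + 113)²)/(16 - 56) = 42452 + (113 + 117²)/(-40) = 42452 - (113 + 13689)/40 = 42452 - 1/40*13802 = 42452 - 6901/20 = 842139/20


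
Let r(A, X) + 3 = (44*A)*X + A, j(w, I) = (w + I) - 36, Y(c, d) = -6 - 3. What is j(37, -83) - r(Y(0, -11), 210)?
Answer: 83090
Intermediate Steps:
Y(c, d) = -9
j(w, I) = -36 + I + w (j(w, I) = (I + w) - 36 = -36 + I + w)
r(A, X) = -3 + A + 44*A*X (r(A, X) = -3 + ((44*A)*X + A) = -3 + (44*A*X + A) = -3 + (A + 44*A*X) = -3 + A + 44*A*X)
j(37, -83) - r(Y(0, -11), 210) = (-36 - 83 + 37) - (-3 - 9 + 44*(-9)*210) = -82 - (-3 - 9 - 83160) = -82 - 1*(-83172) = -82 + 83172 = 83090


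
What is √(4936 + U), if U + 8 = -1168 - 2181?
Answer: √1579 ≈ 39.737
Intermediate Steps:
U = -3357 (U = -8 + (-1168 - 2181) = -8 - 3349 = -3357)
√(4936 + U) = √(4936 - 3357) = √1579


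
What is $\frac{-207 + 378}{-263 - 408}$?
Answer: $- \frac{171}{671} \approx -0.25484$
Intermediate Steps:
$\frac{-207 + 378}{-263 - 408} = \frac{171}{-671} = 171 \left(- \frac{1}{671}\right) = - \frac{171}{671}$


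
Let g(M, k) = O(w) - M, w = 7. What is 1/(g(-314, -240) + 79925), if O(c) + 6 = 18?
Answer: 1/80251 ≈ 1.2461e-5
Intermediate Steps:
O(c) = 12 (O(c) = -6 + 18 = 12)
g(M, k) = 12 - M
1/(g(-314, -240) + 79925) = 1/((12 - 1*(-314)) + 79925) = 1/((12 + 314) + 79925) = 1/(326 + 79925) = 1/80251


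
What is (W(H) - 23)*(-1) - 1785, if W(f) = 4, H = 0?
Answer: -1766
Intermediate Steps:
(W(H) - 23)*(-1) - 1785 = (4 - 23)*(-1) - 1785 = -19*(-1) - 1785 = 19 - 1785 = -1766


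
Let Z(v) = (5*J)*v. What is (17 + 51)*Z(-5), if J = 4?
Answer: -6800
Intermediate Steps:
Z(v) = 20*v (Z(v) = (5*4)*v = 20*v)
(17 + 51)*Z(-5) = (17 + 51)*(20*(-5)) = 68*(-100) = -6800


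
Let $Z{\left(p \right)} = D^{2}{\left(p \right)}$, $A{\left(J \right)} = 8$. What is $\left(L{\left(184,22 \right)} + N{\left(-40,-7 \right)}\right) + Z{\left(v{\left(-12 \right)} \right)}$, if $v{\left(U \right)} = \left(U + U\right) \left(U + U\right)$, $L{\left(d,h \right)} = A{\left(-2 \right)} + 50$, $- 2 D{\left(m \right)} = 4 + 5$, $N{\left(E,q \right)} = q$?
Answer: $\frac{285}{4} \approx 71.25$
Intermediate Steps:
$D{\left(m \right)} = - \frac{9}{2}$ ($D{\left(m \right)} = - \frac{4 + 5}{2} = \left(- \frac{1}{2}\right) 9 = - \frac{9}{2}$)
$L{\left(d,h \right)} = 58$ ($L{\left(d,h \right)} = 8 + 50 = 58$)
$v{\left(U \right)} = 4 U^{2}$ ($v{\left(U \right)} = 2 U 2 U = 4 U^{2}$)
$Z{\left(p \right)} = \frac{81}{4}$ ($Z{\left(p \right)} = \left(- \frac{9}{2}\right)^{2} = \frac{81}{4}$)
$\left(L{\left(184,22 \right)} + N{\left(-40,-7 \right)}\right) + Z{\left(v{\left(-12 \right)} \right)} = \left(58 - 7\right) + \frac{81}{4} = 51 + \frac{81}{4} = \frac{285}{4}$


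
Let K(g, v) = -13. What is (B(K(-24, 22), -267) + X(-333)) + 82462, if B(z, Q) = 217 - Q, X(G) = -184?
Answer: 82762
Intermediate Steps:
(B(K(-24, 22), -267) + X(-333)) + 82462 = ((217 - 1*(-267)) - 184) + 82462 = ((217 + 267) - 184) + 82462 = (484 - 184) + 82462 = 300 + 82462 = 82762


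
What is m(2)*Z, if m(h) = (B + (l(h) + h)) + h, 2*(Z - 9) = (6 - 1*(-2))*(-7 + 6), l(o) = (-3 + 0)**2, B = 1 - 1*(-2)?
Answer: 80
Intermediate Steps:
B = 3 (B = 1 + 2 = 3)
l(o) = 9 (l(o) = (-3)**2 = 9)
Z = 5 (Z = 9 + ((6 - 1*(-2))*(-7 + 6))/2 = 9 + ((6 + 2)*(-1))/2 = 9 + (8*(-1))/2 = 9 + (1/2)*(-8) = 9 - 4 = 5)
m(h) = 12 + 2*h (m(h) = (3 + (9 + h)) + h = (12 + h) + h = 12 + 2*h)
m(2)*Z = (12 + 2*2)*5 = (12 + 4)*5 = 16*5 = 80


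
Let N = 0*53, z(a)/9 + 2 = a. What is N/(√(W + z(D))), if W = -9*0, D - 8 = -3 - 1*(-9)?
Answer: 0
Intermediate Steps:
D = 14 (D = 8 + (-3 - 1*(-9)) = 8 + (-3 + 9) = 8 + 6 = 14)
z(a) = -18 + 9*a
N = 0
W = 0
N/(√(W + z(D))) = 0/(√(0 + (-18 + 9*14))) = 0/(√(0 + (-18 + 126))) = 0/(√(0 + 108)) = 0/(√108) = 0/((6*√3)) = 0*(√3/18) = 0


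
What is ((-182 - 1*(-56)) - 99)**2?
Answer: 50625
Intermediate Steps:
((-182 - 1*(-56)) - 99)**2 = ((-182 + 56) - 99)**2 = (-126 - 99)**2 = (-225)**2 = 50625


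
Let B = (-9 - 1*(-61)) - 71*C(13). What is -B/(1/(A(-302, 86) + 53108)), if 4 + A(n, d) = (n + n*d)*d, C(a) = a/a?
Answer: -41922740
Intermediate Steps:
C(a) = 1
A(n, d) = -4 + d*(n + d*n) (A(n, d) = -4 + (n + n*d)*d = -4 + (n + d*n)*d = -4 + d*(n + d*n))
B = -19 (B = (-9 - 1*(-61)) - 71*1 = (-9 + 61) - 71 = 52 - 71 = -19)
-B/(1/(A(-302, 86) + 53108)) = -(-19)/(1/((-4 + 86*(-302) - 302*86²) + 53108)) = -(-19)/(1/((-4 - 25972 - 302*7396) + 53108)) = -(-19)/(1/((-4 - 25972 - 2233592) + 53108)) = -(-19)/(1/(-2259568 + 53108)) = -(-19)/(1/(-2206460)) = -(-19)/(-1/2206460) = -(-19)*(-2206460) = -1*41922740 = -41922740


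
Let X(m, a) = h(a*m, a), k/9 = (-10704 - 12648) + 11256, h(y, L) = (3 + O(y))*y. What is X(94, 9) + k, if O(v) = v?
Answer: 609390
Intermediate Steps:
h(y, L) = y*(3 + y) (h(y, L) = (3 + y)*y = y*(3 + y))
k = -108864 (k = 9*((-10704 - 12648) + 11256) = 9*(-23352 + 11256) = 9*(-12096) = -108864)
X(m, a) = a*m*(3 + a*m) (X(m, a) = (a*m)*(3 + a*m) = a*m*(3 + a*m))
X(94, 9) + k = 9*94*(3 + 9*94) - 108864 = 9*94*(3 + 846) - 108864 = 9*94*849 - 108864 = 718254 - 108864 = 609390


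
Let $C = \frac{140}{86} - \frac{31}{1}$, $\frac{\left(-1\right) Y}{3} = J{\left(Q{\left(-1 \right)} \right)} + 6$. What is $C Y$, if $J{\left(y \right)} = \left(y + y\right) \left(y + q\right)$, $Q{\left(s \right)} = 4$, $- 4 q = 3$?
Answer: $\frac{121248}{43} \approx 2819.7$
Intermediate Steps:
$q = - \frac{3}{4}$ ($q = \left(- \frac{1}{4}\right) 3 = - \frac{3}{4} \approx -0.75$)
$J{\left(y \right)} = 2 y \left(- \frac{3}{4} + y\right)$ ($J{\left(y \right)} = \left(y + y\right) \left(y - \frac{3}{4}\right) = 2 y \left(- \frac{3}{4} + y\right)$)
$Y = -96$ ($Y = - 3 \left(\frac{1}{2} \cdot 4 \left(-3 + 4 \cdot 4\right) + 6\right) = - 3 \left(\frac{1}{2} \cdot 4 \left(-3 + 16\right) + 6\right) = - 3 \left(\frac{1}{2} \cdot 4 \cdot 13 + 6\right) = - 3 \left(26 + 6\right) = \left(-3\right) 32 = -96$)
$C = - \frac{1263}{43}$ ($C = 140 \cdot \frac{1}{86} - 31 = \frac{70}{43} - 31 = - \frac{1263}{43} \approx -29.372$)
$C Y = \left(- \frac{1263}{43}\right) \left(-96\right) = \frac{121248}{43}$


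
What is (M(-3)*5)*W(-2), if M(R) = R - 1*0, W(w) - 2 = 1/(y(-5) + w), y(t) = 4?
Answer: -75/2 ≈ -37.500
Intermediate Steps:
W(w) = 2 + 1/(4 + w)
M(R) = R (M(R) = R + 0 = R)
(M(-3)*5)*W(-2) = (-3*5)*((9 + 2*(-2))/(4 - 2)) = -15*(9 - 4)/2 = -15*5/2 = -75/2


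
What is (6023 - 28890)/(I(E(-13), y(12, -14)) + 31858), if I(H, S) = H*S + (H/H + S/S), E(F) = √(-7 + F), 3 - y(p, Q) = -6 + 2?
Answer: -36427131/50753029 + 160069*I*√5/507530290 ≈ -0.71773 + 0.00070523*I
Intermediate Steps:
y(p, Q) = 7 (y(p, Q) = 3 - (-6 + 2) = 3 - 1*(-4) = 3 + 4 = 7)
I(H, S) = 2 + H*S (I(H, S) = H*S + (1 + 1) = H*S + 2 = 2 + H*S)
(6023 - 28890)/(I(E(-13), y(12, -14)) + 31858) = (6023 - 28890)/((2 + √(-7 - 13)*7) + 31858) = -22867/((2 + √(-20)*7) + 31858) = -22867/((2 + (2*I*√5)*7) + 31858) = -22867/((2 + 14*I*√5) + 31858) = -22867/(31860 + 14*I*√5)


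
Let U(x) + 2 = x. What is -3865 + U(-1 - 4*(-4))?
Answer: -3852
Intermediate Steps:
U(x) = -2 + x
-3865 + U(-1 - 4*(-4)) = -3865 + (-2 + (-1 - 4*(-4))) = -3865 + (-2 + (-1 + 16)) = -3865 + (-2 + 15) = -3865 + 13 = -3852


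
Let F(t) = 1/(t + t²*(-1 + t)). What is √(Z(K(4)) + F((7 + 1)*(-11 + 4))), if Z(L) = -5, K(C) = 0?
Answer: I*√39965420782/89404 ≈ 2.2361*I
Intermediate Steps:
√(Z(K(4)) + F((7 + 1)*(-11 + 4))) = √(-5 + 1/((((7 + 1)*(-11 + 4)))*(1 + ((7 + 1)*(-11 + 4))² - (7 + 1)*(-11 + 4)))) = √(-5 + 1/(((8*(-7)))*(1 + (8*(-7))² - 8*(-7)))) = √(-5 + 1/((-56)*(1 + (-56)² - 1*(-56)))) = √(-5 - 1/(56*(1 + 3136 + 56))) = √(-5 - 1/56/3193) = √(-5 - 1/56*1/3193) = √(-5 - 1/178808) = √(-894041/178808) = I*√39965420782/89404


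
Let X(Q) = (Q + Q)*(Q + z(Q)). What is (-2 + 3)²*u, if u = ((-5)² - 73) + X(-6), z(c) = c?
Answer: 96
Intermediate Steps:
X(Q) = 4*Q² (X(Q) = (Q + Q)*(Q + Q) = (2*Q)*(2*Q) = 4*Q²)
u = 96 (u = ((-5)² - 73) + 4*(-6)² = (25 - 73) + 4*36 = -48 + 144 = 96)
(-2 + 3)²*u = (-2 + 3)²*96 = 1²*96 = 1*96 = 96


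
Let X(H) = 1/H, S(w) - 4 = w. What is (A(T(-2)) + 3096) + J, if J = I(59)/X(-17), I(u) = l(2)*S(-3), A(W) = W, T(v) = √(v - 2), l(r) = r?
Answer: 3062 + 2*I ≈ 3062.0 + 2.0*I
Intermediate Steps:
S(w) = 4 + w
T(v) = √(-2 + v)
I(u) = 2 (I(u) = 2*(4 - 3) = 2*1 = 2)
J = -34 (J = 2/(1/(-17)) = 2/(-1/17) = 2*(-17) = -34)
(A(T(-2)) + 3096) + J = (√(-2 - 2) + 3096) - 34 = (√(-4) + 3096) - 34 = (2*I + 3096) - 34 = (3096 + 2*I) - 34 = 3062 + 2*I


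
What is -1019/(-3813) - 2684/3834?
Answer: -1054541/2436507 ≈ -0.43281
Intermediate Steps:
-1019/(-3813) - 2684/3834 = -1019*(-1/3813) - 2684*1/3834 = 1019/3813 - 1342/1917 = -1054541/2436507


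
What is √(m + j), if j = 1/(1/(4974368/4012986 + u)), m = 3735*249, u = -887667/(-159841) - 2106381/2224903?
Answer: √3913642485829747533639611505490271849463/64870050101246049 ≈ 964.38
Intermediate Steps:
u = 148935175080/32330065493 (u = -887667*(-1/159841) - 2106381*1/2224903 = 80697/14531 - 2106381/2224903 = 148935175080/32330065493 ≈ 4.6067)
m = 930015
j = 379248207864936152/64870050101246049 (j = 1/(1/(4974368/4012986 + 148935175080/32330065493)) = 1/(1/(4974368*(1/4012986) + 148935175080/32330065493)) = 1/(1/(2487184/2006493 + 148935175080/32330065493)) = 1/(1/(379248207864936152/64870050101246049)) = 1/(64870050101246049/379248207864936152) = 379248207864936152/64870050101246049 ≈ 5.8463)
√(m + j) = √(930015 + 379248207864936152/64870050101246049) = √(60330498893118209196887/64870050101246049) = √3913642485829747533639611505490271849463/64870050101246049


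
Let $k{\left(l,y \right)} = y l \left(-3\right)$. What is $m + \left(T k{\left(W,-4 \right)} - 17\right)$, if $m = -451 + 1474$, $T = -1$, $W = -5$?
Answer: $1066$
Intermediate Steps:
$k{\left(l,y \right)} = - 3 l y$ ($k{\left(l,y \right)} = l y \left(-3\right) = - 3 l y$)
$m = 1023$
$m + \left(T k{\left(W,-4 \right)} - 17\right) = 1023 - \left(17 - \left(-15\right) \left(-4\right)\right) = 1023 - -43 = 1023 + \left(60 - 17\right) = 1023 + 43 = 1066$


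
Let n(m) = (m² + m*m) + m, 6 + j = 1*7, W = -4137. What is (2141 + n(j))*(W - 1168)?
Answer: -11373920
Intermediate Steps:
j = 1 (j = -6 + 1*7 = -6 + 7 = 1)
n(m) = m + 2*m² (n(m) = (m² + m²) + m = 2*m² + m = m + 2*m²)
(2141 + n(j))*(W - 1168) = (2141 + 1*(1 + 2*1))*(-4137 - 1168) = (2141 + 1*(1 + 2))*(-5305) = (2141 + 1*3)*(-5305) = (2141 + 3)*(-5305) = 2144*(-5305) = -11373920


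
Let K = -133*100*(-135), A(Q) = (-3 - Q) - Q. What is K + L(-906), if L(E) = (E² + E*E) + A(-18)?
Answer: 3437205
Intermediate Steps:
A(Q) = -3 - 2*Q
K = 1795500 (K = -13300*(-135) = 1795500)
L(E) = 33 + 2*E² (L(E) = (E² + E*E) + (-3 - 2*(-18)) = (E² + E²) + (-3 + 36) = 2*E² + 33 = 33 + 2*E²)
K + L(-906) = 1795500 + (33 + 2*(-906)²) = 1795500 + (33 + 2*820836) = 1795500 + (33 + 1641672) = 1795500 + 1641705 = 3437205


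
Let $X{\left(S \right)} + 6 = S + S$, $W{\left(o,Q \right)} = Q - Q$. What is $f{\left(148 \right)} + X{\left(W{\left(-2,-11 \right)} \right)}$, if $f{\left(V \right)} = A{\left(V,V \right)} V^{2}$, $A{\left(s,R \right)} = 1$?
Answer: $21898$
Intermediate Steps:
$W{\left(o,Q \right)} = 0$
$f{\left(V \right)} = V^{2}$ ($f{\left(V \right)} = 1 V^{2} = V^{2}$)
$X{\left(S \right)} = -6 + 2 S$ ($X{\left(S \right)} = -6 + \left(S + S\right) = -6 + 2 S$)
$f{\left(148 \right)} + X{\left(W{\left(-2,-11 \right)} \right)} = 148^{2} + \left(-6 + 2 \cdot 0\right) = 21904 + \left(-6 + 0\right) = 21904 - 6 = 21898$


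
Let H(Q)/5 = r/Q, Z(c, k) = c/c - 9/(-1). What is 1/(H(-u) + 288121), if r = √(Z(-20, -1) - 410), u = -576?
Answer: 5974477056/1721372303852401 - 3600*I/1721372303852401 ≈ 3.4708e-6 - 2.0914e-12*I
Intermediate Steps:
Z(c, k) = 10 (Z(c, k) = 1 - 9*(-1) = 1 + 9 = 10)
r = 20*I (r = √(10 - 410) = √(-400) = 20*I ≈ 20.0*I)
H(Q) = 100*I/Q (H(Q) = 5*((20*I)/Q) = 5*(20*I/Q) = 100*I/Q)
1/(H(-u) + 288121) = 1/(100*I/((-1*(-576))) + 288121) = 1/(100*I/576 + 288121) = 1/(100*I*(1/576) + 288121) = 1/(25*I/144 + 288121) = 1/(288121 + 25*I/144) = 20736*(288121 - 25*I/144)/1721372303852401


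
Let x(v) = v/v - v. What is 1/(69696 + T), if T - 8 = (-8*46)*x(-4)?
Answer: 1/67864 ≈ 1.4735e-5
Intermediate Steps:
x(v) = 1 - v
T = -1832 (T = 8 + (-8*46)*(1 - 1*(-4)) = 8 - 368*(1 + 4) = 8 - 368*5 = 8 - 1840 = -1832)
1/(69696 + T) = 1/(69696 - 1832) = 1/67864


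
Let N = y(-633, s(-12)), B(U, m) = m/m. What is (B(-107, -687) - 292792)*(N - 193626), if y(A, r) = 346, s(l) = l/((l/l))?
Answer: 56590644480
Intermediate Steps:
B(U, m) = 1
s(l) = l (s(l) = l/1 = l*1 = l)
N = 346
(B(-107, -687) - 292792)*(N - 193626) = (1 - 292792)*(346 - 193626) = -292791*(-193280) = 56590644480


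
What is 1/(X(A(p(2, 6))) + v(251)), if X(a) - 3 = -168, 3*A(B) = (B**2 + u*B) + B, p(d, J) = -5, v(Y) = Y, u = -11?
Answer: 1/86 ≈ 0.011628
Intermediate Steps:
A(B) = -10*B/3 + B**2/3 (A(B) = ((B**2 - 11*B) + B)/3 = (B**2 - 10*B)/3 = -10*B/3 + B**2/3)
X(a) = -165 (X(a) = 3 - 168 = -165)
1/(X(A(p(2, 6))) + v(251)) = 1/(-165 + 251) = 1/86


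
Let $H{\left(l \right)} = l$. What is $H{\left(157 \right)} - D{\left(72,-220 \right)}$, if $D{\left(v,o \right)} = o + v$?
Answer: $305$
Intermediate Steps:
$H{\left(157 \right)} - D{\left(72,-220 \right)} = 157 - \left(-220 + 72\right) = 157 - -148 = 157 + 148 = 305$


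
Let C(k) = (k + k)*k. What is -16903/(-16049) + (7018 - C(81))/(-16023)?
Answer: 483355/337029 ≈ 1.4342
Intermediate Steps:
C(k) = 2*k² (C(k) = (2*k)*k = 2*k²)
-16903/(-16049) + (7018 - C(81))/(-16023) = -16903/(-16049) + (7018 - 2*81²)/(-16023) = -16903*(-1/16049) + (7018 - 2*6561)*(-1/16023) = 16903/16049 + (7018 - 1*13122)*(-1/16023) = 16903/16049 + (7018 - 13122)*(-1/16023) = 16903/16049 - 6104*(-1/16023) = 16903/16049 + 8/21 = 483355/337029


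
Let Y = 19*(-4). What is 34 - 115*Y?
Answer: 8774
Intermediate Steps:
Y = -76
34 - 115*Y = 34 - 115*(-76) = 34 + 8740 = 8774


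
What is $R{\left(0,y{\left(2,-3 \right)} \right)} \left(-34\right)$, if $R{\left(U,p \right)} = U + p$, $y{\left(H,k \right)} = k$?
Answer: $102$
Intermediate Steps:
$R{\left(0,y{\left(2,-3 \right)} \right)} \left(-34\right) = \left(0 - 3\right) \left(-34\right) = \left(-3\right) \left(-34\right) = 102$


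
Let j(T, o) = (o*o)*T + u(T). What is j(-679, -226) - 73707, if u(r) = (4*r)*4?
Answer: -34765175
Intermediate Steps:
u(r) = 16*r
j(T, o) = 16*T + T*o² (j(T, o) = (o*o)*T + 16*T = o²*T + 16*T = T*o² + 16*T = 16*T + T*o²)
j(-679, -226) - 73707 = -679*(16 + (-226)²) - 73707 = -679*(16 + 51076) - 73707 = -679*51092 - 73707 = -34691468 - 73707 = -34765175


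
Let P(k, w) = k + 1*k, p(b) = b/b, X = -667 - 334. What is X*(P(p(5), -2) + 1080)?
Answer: -1083082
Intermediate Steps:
X = -1001
p(b) = 1
P(k, w) = 2*k (P(k, w) = k + k = 2*k)
X*(P(p(5), -2) + 1080) = -1001*(2*1 + 1080) = -1001*(2 + 1080) = -1001*1082 = -1083082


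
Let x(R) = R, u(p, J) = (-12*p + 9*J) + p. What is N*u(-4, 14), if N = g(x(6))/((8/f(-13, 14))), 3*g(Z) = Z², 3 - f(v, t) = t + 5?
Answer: -4080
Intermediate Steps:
f(v, t) = -2 - t (f(v, t) = 3 - (t + 5) = 3 - (5 + t) = 3 + (-5 - t) = -2 - t)
u(p, J) = -11*p + 9*J
g(Z) = Z²/3
N = -24 (N = ((⅓)*6²)/((8/(-2 - 1*14))) = ((⅓)*36)/((8/(-2 - 14))) = 12/((8/(-16))) = 12/((8*(-1/16))) = 12/(-½) = 12*(-2) = -24)
N*u(-4, 14) = -24*(-11*(-4) + 9*14) = -24*(44 + 126) = -24*170 = -4080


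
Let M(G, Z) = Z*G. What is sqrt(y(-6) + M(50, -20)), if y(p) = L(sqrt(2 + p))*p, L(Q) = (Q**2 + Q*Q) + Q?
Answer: 2*sqrt(-238 - 3*I) ≈ 0.19446 - 30.855*I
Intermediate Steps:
M(G, Z) = G*Z
L(Q) = Q + 2*Q**2 (L(Q) = (Q**2 + Q**2) + Q = 2*Q**2 + Q = Q + 2*Q**2)
y(p) = p*sqrt(2 + p)*(1 + 2*sqrt(2 + p)) (y(p) = (sqrt(2 + p)*(1 + 2*sqrt(2 + p)))*p = p*sqrt(2 + p)*(1 + 2*sqrt(2 + p)))
sqrt(y(-6) + M(50, -20)) = sqrt(-6*(4 + sqrt(2 - 6) + 2*(-6)) + 50*(-20)) = sqrt(-6*(4 + sqrt(-4) - 12) - 1000) = sqrt(-6*(4 + 2*I - 12) - 1000) = sqrt(-6*(-8 + 2*I) - 1000) = sqrt((48 - 12*I) - 1000) = sqrt(-952 - 12*I)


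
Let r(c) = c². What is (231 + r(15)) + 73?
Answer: 529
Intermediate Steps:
(231 + r(15)) + 73 = (231 + 15²) + 73 = (231 + 225) + 73 = 456 + 73 = 529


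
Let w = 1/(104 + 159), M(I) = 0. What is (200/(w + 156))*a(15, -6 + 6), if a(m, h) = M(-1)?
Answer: 0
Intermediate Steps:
a(m, h) = 0
w = 1/263 ≈ 0.0038023
(200/(w + 156))*a(15, -6 + 6) = (200/(1/263 + 156))*0 = (200/(41029/263))*0 = ((263/41029)*200)*0 = (52600/41029)*0 = 0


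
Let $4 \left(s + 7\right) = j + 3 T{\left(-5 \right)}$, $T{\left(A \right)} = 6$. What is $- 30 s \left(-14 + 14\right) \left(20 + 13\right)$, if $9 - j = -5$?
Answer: $0$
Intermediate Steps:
$j = 14$ ($j = 9 - -5 = 9 + 5 = 14$)
$s = 1$ ($s = -7 + \frac{14 + 3 \cdot 6}{4} = -7 + \frac{14 + 18}{4} = -7 + \frac{1}{4} \cdot 32 = -7 + 8 = 1$)
$- 30 s \left(-14 + 14\right) \left(20 + 13\right) = \left(-30\right) 1 \left(-14 + 14\right) \left(20 + 13\right) = - 30 \cdot 0 \cdot 33 = \left(-30\right) 0 = 0$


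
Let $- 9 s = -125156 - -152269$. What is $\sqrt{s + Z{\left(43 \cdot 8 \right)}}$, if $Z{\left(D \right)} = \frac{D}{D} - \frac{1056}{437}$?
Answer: $\frac{8 i \sqrt{80940266}}{1311} \approx 54.9 i$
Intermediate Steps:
$s = - \frac{27113}{9}$ ($s = - \frac{-125156 - -152269}{9} = - \frac{-125156 + 152269}{9} = \left(- \frac{1}{9}\right) 27113 = - \frac{27113}{9} \approx -3012.6$)
$Z{\left(D \right)} = - \frac{619}{437}$ ($Z{\left(D \right)} = 1 - \frac{1056}{437} = - \frac{619}{437}$)
$\sqrt{s + Z{\left(43 \cdot 8 \right)}} = \sqrt{- \frac{27113}{9} - \frac{619}{437}} = \sqrt{- \frac{11853952}{3933}} = \frac{8 i \sqrt{80940266}}{1311}$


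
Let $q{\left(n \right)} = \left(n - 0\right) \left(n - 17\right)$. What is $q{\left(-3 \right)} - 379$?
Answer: $-319$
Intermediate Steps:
$q{\left(n \right)} = n \left(-17 + n\right)$ ($q{\left(n \right)} = \left(n + 0\right) \left(-17 + n\right) = n \left(-17 + n\right)$)
$q{\left(-3 \right)} - 379 = - 3 \left(-17 - 3\right) - 379 = \left(-3\right) \left(-20\right) - 379 = 60 - 379 = -319$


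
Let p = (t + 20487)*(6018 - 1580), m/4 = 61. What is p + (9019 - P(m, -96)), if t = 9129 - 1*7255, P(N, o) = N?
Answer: 99246893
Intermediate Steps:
m = 244 (m = 4*61 = 244)
t = 1874 (t = 9129 - 7255 = 1874)
p = 99238118 (p = (1874 + 20487)*(6018 - 1580) = 22361*4438 = 99238118)
p + (9019 - P(m, -96)) = 99238118 + (9019 - 1*244) = 99238118 + (9019 - 244) = 99238118 + 8775 = 99246893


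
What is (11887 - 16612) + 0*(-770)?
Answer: -4725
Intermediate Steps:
(11887 - 16612) + 0*(-770) = -4725 + 0 = -4725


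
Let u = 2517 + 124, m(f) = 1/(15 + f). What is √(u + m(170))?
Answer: √90388410/185 ≈ 51.391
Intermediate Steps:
u = 2641
√(u + m(170)) = √(2641 + 1/(15 + 170)) = √(2641 + 1/185) = √(488586/185) = √90388410/185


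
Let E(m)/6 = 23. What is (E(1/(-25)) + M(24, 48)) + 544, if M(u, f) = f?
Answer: 730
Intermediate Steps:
E(m) = 138 (E(m) = 6*23 = 138)
(E(1/(-25)) + M(24, 48)) + 544 = (138 + 48) + 544 = 186 + 544 = 730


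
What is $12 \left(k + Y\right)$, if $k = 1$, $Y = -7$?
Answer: $-72$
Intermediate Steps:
$12 \left(k + Y\right) = 12 \left(1 - 7\right) = 12 \left(-6\right) = -72$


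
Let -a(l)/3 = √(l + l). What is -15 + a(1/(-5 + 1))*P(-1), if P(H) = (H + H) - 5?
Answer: -15 + 21*I*√2/2 ≈ -15.0 + 14.849*I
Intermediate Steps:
P(H) = -5 + 2*H (P(H) = 2*H - 5 = -5 + 2*H)
a(l) = -3*√2*√l (a(l) = -3*√(l + l) = -3*√2*√l)
-15 + a(1/(-5 + 1))*P(-1) = -15 + (-3*√2*√(1/(-5 + 1)))*(-5 + 2*(-1)) = -15 + (-3*√2*√(1/(-4)))*(-5 - 2) = -15 - 3*√2*√(-¼)*(-7) = -15 - 3*√2*I/2*(-7) = -15 - 3*I*√2/2*(-7) = -15 + 21*I*√2/2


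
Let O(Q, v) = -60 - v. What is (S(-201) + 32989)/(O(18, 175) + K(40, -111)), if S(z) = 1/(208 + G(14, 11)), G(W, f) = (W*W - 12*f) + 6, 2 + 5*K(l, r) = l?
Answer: -15284905/105362 ≈ -145.07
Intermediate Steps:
K(l, r) = -⅖ + l/5
G(W, f) = 6 + W² - 12*f (G(W, f) = (W² - 12*f) + 6 = 6 + W² - 12*f)
S(z) = 1/278 (S(z) = 1/(208 + (6 + 14² - 12*11)) = 1/(208 + (6 + 196 - 132)) = 1/(208 + 70) = 1/278)
(S(-201) + 32989)/(O(18, 175) + K(40, -111)) = (1/278 + 32989)/((-60 - 1*175) + (-⅖ + (⅕)*40)) = 9170943/(278*((-60 - 175) + (-⅖ + 8))) = 9170943/(278*(-235 + 38/5)) = 9170943/(278*(-1137/5)) = (9170943/278)*(-5/1137) = -15284905/105362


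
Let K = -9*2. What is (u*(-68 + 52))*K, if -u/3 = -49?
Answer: 42336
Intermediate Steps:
u = 147 (u = -3*(-49) = 147)
K = -18
(u*(-68 + 52))*K = (147*(-68 + 52))*(-18) = (147*(-16))*(-18) = -2352*(-18) = 42336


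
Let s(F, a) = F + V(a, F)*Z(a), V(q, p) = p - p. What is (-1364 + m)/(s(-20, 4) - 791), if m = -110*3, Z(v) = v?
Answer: 1694/811 ≈ 2.0888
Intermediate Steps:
V(q, p) = 0
s(F, a) = F (s(F, a) = F + 0*a = F + 0 = F)
m = -330
(-1364 + m)/(s(-20, 4) - 791) = (-1364 - 330)/(-20 - 791) = -1694/(-811) = -1694*(-1/811) = 1694/811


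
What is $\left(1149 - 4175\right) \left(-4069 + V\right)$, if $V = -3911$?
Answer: $24147480$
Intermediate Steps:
$\left(1149 - 4175\right) \left(-4069 + V\right) = \left(1149 - 4175\right) \left(-4069 - 3911\right) = \left(-3026\right) \left(-7980\right) = 24147480$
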